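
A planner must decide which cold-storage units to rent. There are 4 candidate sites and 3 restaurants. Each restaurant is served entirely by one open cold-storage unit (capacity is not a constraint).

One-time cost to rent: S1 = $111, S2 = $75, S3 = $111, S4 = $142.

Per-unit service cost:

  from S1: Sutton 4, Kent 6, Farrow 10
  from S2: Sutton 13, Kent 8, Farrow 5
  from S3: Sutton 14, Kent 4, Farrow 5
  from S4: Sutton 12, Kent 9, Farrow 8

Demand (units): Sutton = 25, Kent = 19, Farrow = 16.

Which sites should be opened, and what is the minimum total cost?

Open S1 and S3; minimum total cost 478.

For any fixed open set, each restaurant goes to its cheapest open site; total = fixed + service.
{S1, S3}: Sutton→S1 4·25=100, Kent→S3 4·19=76, Farrow→S3 5·16=80. Service 256; fixed 222; total 478.
{S1, S2}: service 294 + fixed 186 = 480
{S1}: Sutton→S1 4·25=100, Kent→S1 6·19=114, Farrow→S1 10·16=160. Service 374; fixed 111; total 485.
{S1, S2, S3, S4}: service 256 + fixed 439 = 695
No other subset beats 478.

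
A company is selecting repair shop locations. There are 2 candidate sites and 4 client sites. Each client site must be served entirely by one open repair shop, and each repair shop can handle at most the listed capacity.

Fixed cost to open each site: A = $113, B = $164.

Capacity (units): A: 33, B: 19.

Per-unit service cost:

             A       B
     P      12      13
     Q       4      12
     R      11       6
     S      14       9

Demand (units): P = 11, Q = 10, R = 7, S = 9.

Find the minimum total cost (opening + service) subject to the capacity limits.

Open {A, B}: P→A 12·11=132, Q→A 4·10=40, R→B 6·7=42, S→B 9·9=81.
Loads: A carries 21/33, B carries 16/19. Service 295; fixed 277; total 572.
Next best feasible plan costs 607.

Minimum total cost: 572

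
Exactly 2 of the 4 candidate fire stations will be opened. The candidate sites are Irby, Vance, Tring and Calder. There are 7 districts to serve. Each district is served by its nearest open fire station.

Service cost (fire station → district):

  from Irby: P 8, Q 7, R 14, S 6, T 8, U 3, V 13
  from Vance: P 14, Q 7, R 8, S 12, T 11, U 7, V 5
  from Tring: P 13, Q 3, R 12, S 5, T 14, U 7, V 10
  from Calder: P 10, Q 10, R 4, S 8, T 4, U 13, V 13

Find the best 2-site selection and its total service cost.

With exactly 2 open, each district uses its cheapest among the chosen.
{Tring, Calder}: P→Calder 10, Q→Tring 3, R→Calder 4, S→Tring 5, T→Calder 4, U→Tring 7, V→Tring 10. Service cost 43.
{Irby, Vance}: service cost 45
{Irby, Calder}: service cost 45
Among all 6 size-2 choices, {Tring, Calder} is lowest.

Choose Tring and Calder; total service cost 43.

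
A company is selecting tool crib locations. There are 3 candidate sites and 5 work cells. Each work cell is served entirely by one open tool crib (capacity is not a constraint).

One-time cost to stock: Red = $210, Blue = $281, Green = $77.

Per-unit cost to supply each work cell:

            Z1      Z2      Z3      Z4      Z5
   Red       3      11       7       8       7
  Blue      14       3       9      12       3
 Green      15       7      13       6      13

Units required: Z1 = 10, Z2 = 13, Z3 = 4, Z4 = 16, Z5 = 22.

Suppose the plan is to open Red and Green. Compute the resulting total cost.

Each work cell is assigned to its cheapest site among the open ones.
{Red, Green}: Z1→Red 3·10=30, Z2→Green 7·13=91, Z3→Red 7·4=28, Z4→Green 6·16=96, Z5→Red 7·22=154. Service 399; fixed 287; total 686.

Total cost: 686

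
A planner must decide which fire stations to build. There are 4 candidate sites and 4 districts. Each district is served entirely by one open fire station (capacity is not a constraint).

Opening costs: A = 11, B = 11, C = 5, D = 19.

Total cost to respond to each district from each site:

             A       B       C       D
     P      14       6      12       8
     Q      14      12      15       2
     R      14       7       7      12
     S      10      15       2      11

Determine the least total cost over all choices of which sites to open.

For any fixed open set, each district goes to its cheapest open site; total = fixed + service.
{C}: P→C 12, Q→C 15, R→C 7, S→C 2. Service 36; fixed 5; total 41.
{B, C}: service 27 + fixed 16 = 43
{C, D}: service 19 + fixed 24 = 43
{A, B, C, D}: service 17 + fixed 46 = 63
No other subset beats 41.

Minimum total cost: 41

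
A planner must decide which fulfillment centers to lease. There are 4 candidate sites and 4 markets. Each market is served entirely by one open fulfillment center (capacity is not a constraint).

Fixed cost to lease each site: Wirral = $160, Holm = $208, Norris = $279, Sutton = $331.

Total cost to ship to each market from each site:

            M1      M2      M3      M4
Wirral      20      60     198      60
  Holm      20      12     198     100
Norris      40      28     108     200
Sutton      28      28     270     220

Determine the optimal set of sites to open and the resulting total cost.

For any fixed open set, each market goes to its cheapest open site; total = fixed + service.
{Wirral}: M1→Wirral 20, M2→Wirral 60, M3→Wirral 198, M4→Wirral 60. Service 338; fixed 160; total 498.
{Holm}: M1→Holm 20, M2→Holm 12, M3→Holm 198, M4→Holm 100. Service 330; fixed 208; total 538.
{Wirral, Norris}: service 216 + fixed 439 = 655
{Wirral, Holm, Norris, Sutton}: M1→Wirral 20, M2→Holm 12, M3→Norris 108, M4→Wirral 60. Service 200; fixed 978; total 1178.
No other subset beats 498.

Open Wirral only; minimum total cost 498.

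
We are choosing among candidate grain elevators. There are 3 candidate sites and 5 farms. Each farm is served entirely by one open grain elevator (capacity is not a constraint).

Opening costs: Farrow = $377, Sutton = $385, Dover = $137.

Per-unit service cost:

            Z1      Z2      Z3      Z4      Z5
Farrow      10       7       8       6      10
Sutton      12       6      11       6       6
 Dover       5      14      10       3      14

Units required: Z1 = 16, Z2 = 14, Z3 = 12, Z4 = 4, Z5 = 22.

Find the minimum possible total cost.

For any fixed open set, each farm goes to its cheapest open site; total = fixed + service.
{Dover}: Z1→Dover 5·16=80, Z2→Dover 14·14=196, Z3→Dover 10·12=120, Z4→Dover 3·4=12, Z5→Dover 14·22=308. Service 716; fixed 137; total 853.
{Sutton}: Z1→Sutton 12·16=192, Z2→Sutton 6·14=84, Z3→Sutton 11·12=132, Z4→Sutton 6·4=24, Z5→Sutton 6·22=132. Service 564; fixed 385; total 949.
{Sutton, Dover}: service 428 + fixed 522 = 950
{Farrow, Sutton, Dover}: Z1→Dover 5·16=80, Z2→Sutton 6·14=84, Z3→Farrow 8·12=96, Z4→Dover 3·4=12, Z5→Sutton 6·22=132. Service 404; fixed 899; total 1303.
(All 7 nonempty subsets were checked; Dover only is lowest.)

Minimum total cost: 853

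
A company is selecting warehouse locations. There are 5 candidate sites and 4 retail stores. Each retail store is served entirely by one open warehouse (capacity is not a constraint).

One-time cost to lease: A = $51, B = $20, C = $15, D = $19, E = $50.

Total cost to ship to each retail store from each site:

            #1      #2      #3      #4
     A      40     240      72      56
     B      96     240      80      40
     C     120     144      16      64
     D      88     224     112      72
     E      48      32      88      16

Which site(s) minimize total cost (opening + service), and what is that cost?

Open C and E; minimum total cost 177.

For any fixed open set, each retail store goes to its cheapest open site; total = fixed + service.
{C, E}: #1→E 48, #2→E 32, #3→C 16, #4→E 16. Service 112; fixed 65; total 177.
{C, D, E}: #1→E 48, #2→E 32, #3→C 16, #4→E 16. Service 112; fixed 84; total 196.
{B, C, E}: service 112 + fixed 85 = 197
{A, B, C, D, E}: #1→A 40, #2→E 32, #3→C 16, #4→E 16. Service 104; fixed 155; total 259.
No other subset beats 177.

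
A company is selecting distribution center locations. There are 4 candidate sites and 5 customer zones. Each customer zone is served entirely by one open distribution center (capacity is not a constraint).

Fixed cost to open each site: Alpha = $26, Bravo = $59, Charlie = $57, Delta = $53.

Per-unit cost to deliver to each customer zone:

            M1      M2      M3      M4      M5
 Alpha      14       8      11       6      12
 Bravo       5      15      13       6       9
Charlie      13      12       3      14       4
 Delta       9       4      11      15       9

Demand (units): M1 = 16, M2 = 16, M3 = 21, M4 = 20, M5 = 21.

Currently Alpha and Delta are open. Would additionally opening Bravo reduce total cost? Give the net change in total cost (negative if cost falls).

Yes — net change −5 (cost falls by 5).

Current service cost with {Alpha, Delta}: 748.
Adding Bravo: each customer zone re-picks its cheapest; new service cost 684, saving 64.
Extra fixed cost: 59. Net change = 59 − 64 = -5.
(Totals: 827 → 822.)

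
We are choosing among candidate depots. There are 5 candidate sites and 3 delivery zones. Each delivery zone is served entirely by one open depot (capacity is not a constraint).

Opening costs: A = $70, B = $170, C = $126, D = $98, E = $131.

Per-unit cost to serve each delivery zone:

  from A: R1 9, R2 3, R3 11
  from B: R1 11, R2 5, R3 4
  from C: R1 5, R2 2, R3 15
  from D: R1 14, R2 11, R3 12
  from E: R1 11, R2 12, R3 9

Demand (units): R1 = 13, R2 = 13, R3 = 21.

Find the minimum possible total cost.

Minimum total cost: 457

For any fixed open set, each delivery zone goes to its cheapest open site; total = fixed + service.
{A}: R1→A 9·13=117, R2→A 3·13=39, R3→A 11·21=231. Service 387; fixed 70; total 457.
{B}: R1→B 11·13=143, R2→B 5·13=65, R3→B 4·21=84. Service 292; fixed 170; total 462.
{B, C}: R1→C 5·13=65, R2→C 2·13=26, R3→B 4·21=84. Service 175; fixed 296; total 471.
{A, B, C, D, E}: service 175 + fixed 595 = 770
No other subset beats 457.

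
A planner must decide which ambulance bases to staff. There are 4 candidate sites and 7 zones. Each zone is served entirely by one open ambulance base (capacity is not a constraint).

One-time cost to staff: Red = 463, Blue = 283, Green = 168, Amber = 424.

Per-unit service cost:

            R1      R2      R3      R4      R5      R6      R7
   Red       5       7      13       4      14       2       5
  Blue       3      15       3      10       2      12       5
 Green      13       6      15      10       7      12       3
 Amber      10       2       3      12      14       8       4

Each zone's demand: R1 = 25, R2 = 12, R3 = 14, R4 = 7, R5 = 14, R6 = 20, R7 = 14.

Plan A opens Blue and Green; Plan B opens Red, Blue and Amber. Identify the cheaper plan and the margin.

Plan A is cheaper by 443.

Plan A: {Blue, Green}: R1→Blue 3·25=75, R2→Green 6·12=72, R3→Blue 3·14=42, R4→Blue 10·7=70, R5→Blue 2·14=28, R6→Blue 12·20=240, R7→Green 3·14=42. Service 569; fixed 451; total 1020.
Plan B: {Red, Blue, Amber}: R1→Blue 3·25=75, R2→Amber 2·12=24, R3→Blue 3·14=42, R4→Red 4·7=28, R5→Blue 2·14=28, R6→Red 2·20=40, R7→Amber 4·14=56. Service 293; fixed 1170; total 1463.
Difference: |1020 − 1463| = 443.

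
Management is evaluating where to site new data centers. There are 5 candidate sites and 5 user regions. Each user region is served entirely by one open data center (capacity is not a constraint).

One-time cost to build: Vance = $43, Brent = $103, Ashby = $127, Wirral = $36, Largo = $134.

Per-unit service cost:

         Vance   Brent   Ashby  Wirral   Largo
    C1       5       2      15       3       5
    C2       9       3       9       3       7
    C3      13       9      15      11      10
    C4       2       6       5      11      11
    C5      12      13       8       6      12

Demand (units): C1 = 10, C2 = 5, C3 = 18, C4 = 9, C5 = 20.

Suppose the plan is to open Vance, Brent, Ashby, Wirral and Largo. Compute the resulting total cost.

Each user region is assigned to its cheapest site among the open ones.
{Vance, Brent, Ashby, Wirral, Largo}: C1→Brent 2·10=20, C2→Brent 3·5=15, C3→Brent 9·18=162, C4→Vance 2·9=18, C5→Wirral 6·20=120. Service 335; fixed 443; total 778.

Total cost: 778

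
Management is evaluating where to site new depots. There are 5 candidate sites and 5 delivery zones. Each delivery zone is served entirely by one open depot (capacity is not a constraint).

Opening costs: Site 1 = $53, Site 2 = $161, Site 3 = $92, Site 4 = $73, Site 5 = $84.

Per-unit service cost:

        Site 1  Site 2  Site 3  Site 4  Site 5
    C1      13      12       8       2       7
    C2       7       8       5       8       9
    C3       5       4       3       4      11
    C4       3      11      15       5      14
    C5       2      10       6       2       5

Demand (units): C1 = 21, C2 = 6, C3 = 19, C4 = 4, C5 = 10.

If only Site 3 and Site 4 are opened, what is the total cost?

Each delivery zone is assigned to its cheapest site among the open ones.
{Site 3, Site 4}: C1→Site 4 2·21=42, C2→Site 3 5·6=30, C3→Site 3 3·19=57, C4→Site 4 5·4=20, C5→Site 4 2·10=20. Service 169; fixed 165; total 334.

Total cost: 334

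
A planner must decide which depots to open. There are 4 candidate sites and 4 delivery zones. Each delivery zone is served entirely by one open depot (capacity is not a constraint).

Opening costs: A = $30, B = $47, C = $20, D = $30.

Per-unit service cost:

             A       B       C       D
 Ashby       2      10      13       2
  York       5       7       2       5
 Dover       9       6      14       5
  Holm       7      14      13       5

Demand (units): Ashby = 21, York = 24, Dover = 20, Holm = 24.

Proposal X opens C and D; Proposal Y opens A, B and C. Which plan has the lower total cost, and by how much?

Proposal X: {C, D}: Ashby→D 2·21=42, York→C 2·24=48, Dover→D 5·20=100, Holm→D 5·24=120. Service 310; fixed 50; total 360.
Proposal Y: {A, B, C}: Ashby→A 2·21=42, York→C 2·24=48, Dover→B 6·20=120, Holm→A 7·24=168. Service 378; fixed 97; total 475.
Difference: |360 − 475| = 115.

Proposal X is cheaper by 115.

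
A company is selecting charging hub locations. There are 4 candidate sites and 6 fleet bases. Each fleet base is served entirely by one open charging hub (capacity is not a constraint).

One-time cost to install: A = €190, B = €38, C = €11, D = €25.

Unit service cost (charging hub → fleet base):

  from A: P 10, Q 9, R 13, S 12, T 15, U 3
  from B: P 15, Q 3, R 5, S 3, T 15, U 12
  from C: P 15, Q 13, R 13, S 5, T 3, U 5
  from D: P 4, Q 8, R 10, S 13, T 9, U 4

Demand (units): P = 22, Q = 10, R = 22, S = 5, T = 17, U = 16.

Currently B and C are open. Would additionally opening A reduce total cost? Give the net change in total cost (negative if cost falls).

No — net change +48 (cost rises by 48).

Current service cost with {B, C}: 616.
Adding A: each fleet base re-picks its cheapest; new service cost 474, saving 142.
Extra fixed cost: 190. Net change = 190 − 142 = 48.
(Totals: 665 → 713.)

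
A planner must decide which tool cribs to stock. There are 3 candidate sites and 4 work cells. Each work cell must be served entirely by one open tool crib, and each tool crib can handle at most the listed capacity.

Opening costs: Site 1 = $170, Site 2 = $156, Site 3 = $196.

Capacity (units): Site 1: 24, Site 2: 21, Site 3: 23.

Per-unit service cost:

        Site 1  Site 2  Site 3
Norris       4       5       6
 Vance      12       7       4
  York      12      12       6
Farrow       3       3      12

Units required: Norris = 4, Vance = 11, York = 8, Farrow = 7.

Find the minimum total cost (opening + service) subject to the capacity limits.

Minimum total cost: 485

Open {Site 2, Site 3}: Norris→Site 2 5·4=20, Vance→Site 3 4·11=44, York→Site 3 6·8=48, Farrow→Site 2 3·7=21.
Loads: Site 2 carries 11/21, Site 3 carries 19/23. Service 133; fixed 352; total 485.
Next best feasible plan costs 489.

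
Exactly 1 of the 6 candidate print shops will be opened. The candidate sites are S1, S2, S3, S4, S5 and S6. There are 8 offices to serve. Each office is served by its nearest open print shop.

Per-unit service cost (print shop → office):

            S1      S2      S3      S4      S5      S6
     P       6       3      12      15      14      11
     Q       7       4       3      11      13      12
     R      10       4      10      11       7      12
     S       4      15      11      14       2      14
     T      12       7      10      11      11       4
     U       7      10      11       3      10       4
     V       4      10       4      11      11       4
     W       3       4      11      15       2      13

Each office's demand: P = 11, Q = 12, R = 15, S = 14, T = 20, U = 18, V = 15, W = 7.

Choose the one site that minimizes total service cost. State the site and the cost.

With exactly 1 open, each office uses its cheapest among the chosen.
{S1}: P→S1 6·11=66, Q→S1 7·12=84, R→S1 10·15=150, S→S1 4·14=56, T→S1 12·20=240, U→S1 7·18=126, V→S1 4·15=60, W→S1 3·7=21. Service cost 803.
{S2}: service cost 849
{S6}: service cost 944
Among all 6 size-1 choices, {S1} is lowest.

Choose S1 only; total service cost 803.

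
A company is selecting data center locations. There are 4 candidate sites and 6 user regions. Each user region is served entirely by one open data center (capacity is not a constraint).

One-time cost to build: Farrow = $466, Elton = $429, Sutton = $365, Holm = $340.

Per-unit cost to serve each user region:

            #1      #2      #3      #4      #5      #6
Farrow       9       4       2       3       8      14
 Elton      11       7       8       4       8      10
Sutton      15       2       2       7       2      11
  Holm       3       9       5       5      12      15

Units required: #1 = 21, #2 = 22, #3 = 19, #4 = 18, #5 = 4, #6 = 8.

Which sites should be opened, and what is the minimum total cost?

Open Holm only; minimum total cost 954.

For any fixed open set, each user region goes to its cheapest open site; total = fixed + service.
{Holm}: #1→Holm 3·21=63, #2→Holm 9·22=198, #3→Holm 5·19=95, #4→Holm 5·18=90, #5→Holm 12·4=48, #6→Holm 15·8=120. Service 614; fixed 340; total 954.
{Farrow}: #1→Farrow 9·21=189, #2→Farrow 4·22=88, #3→Farrow 2·19=38, #4→Farrow 3·18=54, #5→Farrow 8·4=32, #6→Farrow 14·8=112. Service 513; fixed 466; total 979.
{Sutton}: #1→Sutton 15·21=315, #2→Sutton 2·22=44, #3→Sutton 2·19=38, #4→Sutton 7·18=126, #5→Sutton 2·4=8, #6→Sutton 11·8=88. Service 619; fixed 365; total 984.
{Farrow, Elton, Sutton, Holm}: #1→Holm 3·21=63, #2→Sutton 2·22=44, #3→Farrow 2·19=38, #4→Farrow 3·18=54, #5→Sutton 2·4=8, #6→Elton 10·8=80. Service 287; fixed 1600; total 1887.
(All 15 nonempty subsets were checked; Holm only is lowest.)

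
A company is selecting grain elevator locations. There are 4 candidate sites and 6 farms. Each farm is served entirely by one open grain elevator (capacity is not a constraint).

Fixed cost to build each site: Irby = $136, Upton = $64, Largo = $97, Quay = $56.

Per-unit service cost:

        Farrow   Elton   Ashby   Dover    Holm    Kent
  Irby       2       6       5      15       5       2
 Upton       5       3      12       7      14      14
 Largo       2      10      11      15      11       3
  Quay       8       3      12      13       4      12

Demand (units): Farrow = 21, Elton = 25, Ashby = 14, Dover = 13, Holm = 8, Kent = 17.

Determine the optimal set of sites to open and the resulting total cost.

Open Irby and Upton; minimum total cost 552.

For any fixed open set, each farm goes to its cheapest open site; total = fixed + service.
{Irby, Upton}: Farrow→Irby 2·21=42, Elton→Upton 3·25=75, Ashby→Irby 5·14=70, Dover→Upton 7·13=91, Holm→Irby 5·8=40, Kent→Irby 2·17=34. Service 352; fixed 200; total 552.
{Irby, Upton, Quay}: Farrow→Irby 2·21=42, Elton→Upton 3·25=75, Ashby→Irby 5·14=70, Dover→Upton 7·13=91, Holm→Quay 4·8=32, Kent→Irby 2·17=34. Service 344; fixed 256; total 600.
{Irby, Quay}: service 422 + fixed 192 = 614
{Irby, Upton, Largo, Quay}: service 344 + fixed 353 = 697
No other subset beats 552.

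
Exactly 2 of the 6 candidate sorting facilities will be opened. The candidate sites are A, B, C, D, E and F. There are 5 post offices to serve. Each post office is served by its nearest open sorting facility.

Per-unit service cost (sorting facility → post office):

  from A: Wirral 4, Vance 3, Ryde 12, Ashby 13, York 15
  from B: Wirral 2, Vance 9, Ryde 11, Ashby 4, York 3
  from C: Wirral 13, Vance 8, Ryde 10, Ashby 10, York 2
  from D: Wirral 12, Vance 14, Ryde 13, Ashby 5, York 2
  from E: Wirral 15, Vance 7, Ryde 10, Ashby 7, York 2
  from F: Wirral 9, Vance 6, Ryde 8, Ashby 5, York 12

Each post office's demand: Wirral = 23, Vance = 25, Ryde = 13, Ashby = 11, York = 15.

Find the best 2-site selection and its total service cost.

Choose A and B; total service cost 353.

With exactly 2 open, each post office uses its cheapest among the chosen.
{A, B}: Wirral→B 2·23=46, Vance→A 3·25=75, Ryde→B 11·13=143, Ashby→B 4·11=44, York→B 3·15=45. Service cost 353.
{B, F}: service cost 389
{A, E}: service cost 404
Among all 15 size-2 choices, {A, B} is lowest.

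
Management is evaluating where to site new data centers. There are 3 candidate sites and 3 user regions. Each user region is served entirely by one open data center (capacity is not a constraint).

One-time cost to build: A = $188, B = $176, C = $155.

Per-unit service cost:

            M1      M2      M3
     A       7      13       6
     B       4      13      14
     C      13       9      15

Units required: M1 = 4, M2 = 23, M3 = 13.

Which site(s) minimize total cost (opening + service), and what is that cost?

For any fixed open set, each user region goes to its cheapest open site; total = fixed + service.
{A}: M1→A 7·4=28, M2→A 13·23=299, M3→A 6·13=78. Service 405; fixed 188; total 593.
{C}: service 454 + fixed 155 = 609
{A, C}: service 313 + fixed 343 = 656
{A, B, C}: service 301 + fixed 519 = 820
(All 7 nonempty subsets were checked; A only is lowest.)

Open A only; minimum total cost 593.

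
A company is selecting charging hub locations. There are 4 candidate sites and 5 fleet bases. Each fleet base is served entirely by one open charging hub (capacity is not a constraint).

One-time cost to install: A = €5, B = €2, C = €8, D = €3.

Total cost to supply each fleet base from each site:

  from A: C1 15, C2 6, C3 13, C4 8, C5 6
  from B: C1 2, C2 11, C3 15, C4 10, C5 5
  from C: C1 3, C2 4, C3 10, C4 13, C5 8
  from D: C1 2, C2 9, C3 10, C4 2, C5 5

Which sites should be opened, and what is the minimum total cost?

For any fixed open set, each fleet base goes to its cheapest open site; total = fixed + service.
{D}: C1→D 2, C2→D 9, C3→D 10, C4→D 2, C5→D 5. Service 28; fixed 3; total 31.
{A, D}: service 25 + fixed 8 = 33
{B, D}: service 28 + fixed 5 = 33
{A, B, C, D}: C1→B 2, C2→C 4, C3→C 10, C4→D 2, C5→B 5. Service 23; fixed 18; total 41.
(All 15 nonempty subsets were checked; D only is lowest.)

Open D only; minimum total cost 31.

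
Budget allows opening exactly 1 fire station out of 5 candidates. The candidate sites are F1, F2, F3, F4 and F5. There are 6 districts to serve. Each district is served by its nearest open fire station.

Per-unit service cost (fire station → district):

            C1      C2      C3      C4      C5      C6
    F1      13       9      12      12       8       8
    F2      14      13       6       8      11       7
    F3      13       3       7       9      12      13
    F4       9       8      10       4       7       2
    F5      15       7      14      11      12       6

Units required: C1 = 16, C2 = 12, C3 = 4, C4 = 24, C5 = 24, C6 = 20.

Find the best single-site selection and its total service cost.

Choose F4 only; total service cost 584.

With exactly 1 open, each district uses its cheapest among the chosen.
{F4}: C1→F4 9·16=144, C2→F4 8·12=96, C3→F4 10·4=40, C4→F4 4·24=96, C5→F4 7·24=168, C6→F4 2·20=40. Service cost 584.
{F2}: service cost 1000
{F1}: service cost 1004
Among all 5 size-1 choices, {F4} is lowest.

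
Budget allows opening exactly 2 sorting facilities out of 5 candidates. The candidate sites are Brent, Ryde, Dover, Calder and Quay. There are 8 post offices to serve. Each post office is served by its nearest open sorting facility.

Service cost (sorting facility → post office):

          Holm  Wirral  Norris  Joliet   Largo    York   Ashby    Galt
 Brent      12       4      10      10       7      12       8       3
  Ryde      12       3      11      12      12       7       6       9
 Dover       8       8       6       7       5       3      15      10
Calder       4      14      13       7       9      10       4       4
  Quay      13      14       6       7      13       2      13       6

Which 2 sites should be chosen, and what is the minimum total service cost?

Choose Dover and Calder; total service cost 41.

With exactly 2 open, each post office uses its cheapest among the chosen.
{Dover, Calder}: Holm→Calder 4, Wirral→Dover 8, Norris→Dover 6, Joliet→Dover 7, Largo→Dover 5, York→Dover 3, Ashby→Calder 4, Galt→Calder 4. Service cost 41.
{Brent, Dover}: service cost 44
{Ryde, Dover}: service cost 47
Among all 10 size-2 choices, {Dover, Calder} is lowest.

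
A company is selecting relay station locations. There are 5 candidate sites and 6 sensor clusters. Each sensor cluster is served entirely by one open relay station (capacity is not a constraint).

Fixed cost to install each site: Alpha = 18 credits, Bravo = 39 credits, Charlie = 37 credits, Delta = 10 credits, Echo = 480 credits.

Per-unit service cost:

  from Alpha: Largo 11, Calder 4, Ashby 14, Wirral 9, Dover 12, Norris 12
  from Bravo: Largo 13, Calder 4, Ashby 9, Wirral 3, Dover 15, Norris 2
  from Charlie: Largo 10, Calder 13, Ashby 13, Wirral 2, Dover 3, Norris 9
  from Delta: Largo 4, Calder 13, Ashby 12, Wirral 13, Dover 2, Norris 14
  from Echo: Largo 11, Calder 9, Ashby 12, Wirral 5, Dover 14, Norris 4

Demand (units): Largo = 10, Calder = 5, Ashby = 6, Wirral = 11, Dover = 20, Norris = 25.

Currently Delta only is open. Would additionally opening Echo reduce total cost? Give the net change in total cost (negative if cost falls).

No — net change +122 (cost rises by 122).

Current service cost with {Delta}: 710.
Adding Echo: each sensor cluster re-picks its cheapest; new service cost 352, saving 358.
Extra fixed cost: 480. Net change = 480 − 358 = 122.
(Totals: 720 → 842.)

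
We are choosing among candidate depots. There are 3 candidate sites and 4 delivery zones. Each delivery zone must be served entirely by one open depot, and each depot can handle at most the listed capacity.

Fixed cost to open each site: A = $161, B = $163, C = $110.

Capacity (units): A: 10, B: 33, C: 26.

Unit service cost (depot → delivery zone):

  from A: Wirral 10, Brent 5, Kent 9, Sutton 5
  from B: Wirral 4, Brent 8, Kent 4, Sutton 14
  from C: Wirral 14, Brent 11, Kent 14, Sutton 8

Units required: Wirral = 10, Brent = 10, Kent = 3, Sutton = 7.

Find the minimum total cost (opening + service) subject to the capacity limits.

Open {B}: Wirral→B 4·10=40, Brent→B 8·10=80, Kent→B 4·3=12, Sutton→B 14·7=98.
Loads: B carries 30/33. Service 230; fixed 163; total 393.
Next best feasible plan costs 461.

Minimum total cost: 393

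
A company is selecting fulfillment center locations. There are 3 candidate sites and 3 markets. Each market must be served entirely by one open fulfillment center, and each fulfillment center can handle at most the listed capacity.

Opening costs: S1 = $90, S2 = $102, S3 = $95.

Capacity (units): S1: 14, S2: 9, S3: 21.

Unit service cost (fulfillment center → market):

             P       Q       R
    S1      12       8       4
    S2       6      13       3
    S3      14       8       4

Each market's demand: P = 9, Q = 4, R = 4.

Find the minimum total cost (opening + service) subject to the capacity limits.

Minimum total cost: 269

Open {S3}: P→S3 14·9=126, Q→S3 8·4=32, R→S3 4·4=16.
Loads: S3 carries 17/21. Service 174; fixed 95; total 269.
Next best feasible plan costs 294.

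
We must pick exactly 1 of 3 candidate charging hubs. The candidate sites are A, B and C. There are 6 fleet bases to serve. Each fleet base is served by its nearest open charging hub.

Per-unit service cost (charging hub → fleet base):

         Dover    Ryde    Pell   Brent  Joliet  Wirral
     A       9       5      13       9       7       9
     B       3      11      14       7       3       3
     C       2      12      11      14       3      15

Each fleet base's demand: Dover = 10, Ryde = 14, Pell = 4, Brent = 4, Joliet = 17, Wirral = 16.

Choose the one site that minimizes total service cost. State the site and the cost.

With exactly 1 open, each fleet base uses its cheapest among the chosen.
{B}: Dover→B 3·10=30, Ryde→B 11·14=154, Pell→B 14·4=56, Brent→B 7·4=28, Joliet→B 3·17=51, Wirral→B 3·16=48. Service cost 367.
{A}: service cost 511
{C}: service cost 579
Among all 3 size-1 choices, {B} is lowest.

Choose B only; total service cost 367.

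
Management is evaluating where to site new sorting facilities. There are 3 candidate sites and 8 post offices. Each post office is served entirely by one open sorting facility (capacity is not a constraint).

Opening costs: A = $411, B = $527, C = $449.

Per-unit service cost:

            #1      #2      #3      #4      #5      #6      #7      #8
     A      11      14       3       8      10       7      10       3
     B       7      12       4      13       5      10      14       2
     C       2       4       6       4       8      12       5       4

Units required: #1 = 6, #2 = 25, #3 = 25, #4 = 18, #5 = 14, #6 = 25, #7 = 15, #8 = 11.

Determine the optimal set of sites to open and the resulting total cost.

For any fixed open set, each post office goes to its cheapest open site; total = fixed + service.
{C}: #1→C 2·6=12, #2→C 4·25=100, #3→C 6·25=150, #4→C 4·18=72, #5→C 8·14=112, #6→C 12·25=300, #7→C 5·15=75, #8→C 4·11=44. Service 865; fixed 449; total 1314.
{A, C}: service 654 + fixed 860 = 1514
{A}: #1→A 11·6=66, #2→A 14·25=350, #3→A 3·25=75, #4→A 8·18=144, #5→A 10·14=140, #6→A 7·25=175, #7→A 10·15=150, #8→A 3·11=33. Service 1133; fixed 411; total 1544.
{A, B, C}: service 601 + fixed 1387 = 1988
No other subset beats 1314.

Open C only; minimum total cost 1314.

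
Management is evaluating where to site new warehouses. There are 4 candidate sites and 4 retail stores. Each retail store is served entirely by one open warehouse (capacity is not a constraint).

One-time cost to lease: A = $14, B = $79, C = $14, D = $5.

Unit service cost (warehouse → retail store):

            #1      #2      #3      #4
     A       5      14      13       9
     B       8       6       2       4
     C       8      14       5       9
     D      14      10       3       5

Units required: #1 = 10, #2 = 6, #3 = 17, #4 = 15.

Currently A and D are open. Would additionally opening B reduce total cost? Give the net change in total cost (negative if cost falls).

Current service cost with {A, D}: 236.
Adding B: each retail store re-picks its cheapest; new service cost 180, saving 56.
Extra fixed cost: 79. Net change = 79 − 56 = 23.
(Totals: 255 → 278.)

No — net change +23 (cost rises by 23).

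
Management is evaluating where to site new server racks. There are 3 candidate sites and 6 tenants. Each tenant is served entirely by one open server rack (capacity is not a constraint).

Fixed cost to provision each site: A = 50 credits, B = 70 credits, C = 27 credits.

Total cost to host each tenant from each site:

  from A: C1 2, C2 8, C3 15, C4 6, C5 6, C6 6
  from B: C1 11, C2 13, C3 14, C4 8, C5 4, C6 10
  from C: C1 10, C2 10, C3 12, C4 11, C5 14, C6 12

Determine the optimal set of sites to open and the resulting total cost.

For any fixed open set, each tenant goes to its cheapest open site; total = fixed + service.
{A}: C1→A 2, C2→A 8, C3→A 15, C4→A 6, C5→A 6, C6→A 6. Service 43; fixed 50; total 93.
{C}: service 69 + fixed 27 = 96
{A, C}: C1→A 2, C2→A 8, C3→C 12, C4→A 6, C5→A 6, C6→A 6. Service 40; fixed 77; total 117.
{A, B, C}: service 38 + fixed 147 = 185
No other subset beats 93.

Open A only; minimum total cost 93.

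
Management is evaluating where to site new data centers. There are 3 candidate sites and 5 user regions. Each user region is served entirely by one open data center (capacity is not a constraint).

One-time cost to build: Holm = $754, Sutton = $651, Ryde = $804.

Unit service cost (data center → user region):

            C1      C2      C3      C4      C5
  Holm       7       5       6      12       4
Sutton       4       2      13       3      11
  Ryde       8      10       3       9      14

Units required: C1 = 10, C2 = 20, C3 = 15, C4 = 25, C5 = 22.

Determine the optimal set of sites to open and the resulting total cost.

For any fixed open set, each user region goes to its cheapest open site; total = fixed + service.
{Sutton}: C1→Sutton 4·10=40, C2→Sutton 2·20=40, C3→Sutton 13·15=195, C4→Sutton 3·25=75, C5→Sutton 11·22=242. Service 592; fixed 651; total 1243.
{Holm}: C1→Holm 7·10=70, C2→Holm 5·20=100, C3→Holm 6·15=90, C4→Holm 12·25=300, C5→Holm 4·22=88. Service 648; fixed 754; total 1402.
{Ryde}: service 858 + fixed 804 = 1662
{Holm, Sutton, Ryde}: service 288 + fixed 2209 = 2497
No other subset beats 1243.

Open Sutton only; minimum total cost 1243.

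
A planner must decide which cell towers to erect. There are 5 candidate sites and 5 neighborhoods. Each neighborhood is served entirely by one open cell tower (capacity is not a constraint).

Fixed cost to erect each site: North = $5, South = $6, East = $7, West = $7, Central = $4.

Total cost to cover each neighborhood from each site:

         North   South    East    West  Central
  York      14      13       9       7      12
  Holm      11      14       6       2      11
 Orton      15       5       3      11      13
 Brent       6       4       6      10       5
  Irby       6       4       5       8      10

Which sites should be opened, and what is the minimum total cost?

Open South and West; minimum total cost 35.

For any fixed open set, each neighborhood goes to its cheapest open site; total = fixed + service.
{South, West}: York→West 7, Holm→West 2, Orton→South 5, Brent→South 4, Irby→South 4. Service 22; fixed 13; total 35.
{East}: York→East 9, Holm→East 6, Orton→East 3, Brent→East 6, Irby→East 5. Service 29; fixed 7; total 36.
{East, West}: York→West 7, Holm→West 2, Orton→East 3, Brent→East 6, Irby→East 5. Service 23; fixed 14; total 37.
{North, South, East, West, Central}: service 20 + fixed 29 = 49
No other subset beats 35.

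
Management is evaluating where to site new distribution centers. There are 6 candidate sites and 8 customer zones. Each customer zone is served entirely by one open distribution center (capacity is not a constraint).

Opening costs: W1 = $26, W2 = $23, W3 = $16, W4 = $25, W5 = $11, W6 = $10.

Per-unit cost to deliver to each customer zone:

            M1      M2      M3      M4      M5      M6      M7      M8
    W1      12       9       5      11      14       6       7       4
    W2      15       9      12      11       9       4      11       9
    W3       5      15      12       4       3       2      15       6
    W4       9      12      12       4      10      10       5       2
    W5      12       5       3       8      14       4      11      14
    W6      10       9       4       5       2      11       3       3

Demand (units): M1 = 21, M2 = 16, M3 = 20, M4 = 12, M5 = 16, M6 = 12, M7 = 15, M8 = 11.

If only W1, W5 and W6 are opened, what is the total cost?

Total cost: 615

Each customer zone is assigned to its cheapest site among the open ones.
{W1, W5, W6}: M1→W6 10·21=210, M2→W5 5·16=80, M3→W5 3·20=60, M4→W6 5·12=60, M5→W6 2·16=32, M6→W5 4·12=48, M7→W6 3·15=45, M8→W6 3·11=33. Service 568; fixed 47; total 615.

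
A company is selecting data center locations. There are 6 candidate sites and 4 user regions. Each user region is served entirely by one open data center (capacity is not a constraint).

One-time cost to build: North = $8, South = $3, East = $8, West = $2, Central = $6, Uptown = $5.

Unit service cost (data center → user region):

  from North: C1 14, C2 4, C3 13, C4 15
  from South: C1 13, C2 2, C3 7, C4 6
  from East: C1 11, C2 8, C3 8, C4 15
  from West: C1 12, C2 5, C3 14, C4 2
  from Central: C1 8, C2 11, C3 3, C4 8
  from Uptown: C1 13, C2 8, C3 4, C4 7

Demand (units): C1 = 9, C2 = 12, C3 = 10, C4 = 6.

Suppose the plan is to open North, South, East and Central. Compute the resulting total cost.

Each user region is assigned to its cheapest site among the open ones.
{North, South, East, Central}: C1→Central 8·9=72, C2→South 2·12=24, C3→Central 3·10=30, C4→South 6·6=36. Service 162; fixed 25; total 187.

Total cost: 187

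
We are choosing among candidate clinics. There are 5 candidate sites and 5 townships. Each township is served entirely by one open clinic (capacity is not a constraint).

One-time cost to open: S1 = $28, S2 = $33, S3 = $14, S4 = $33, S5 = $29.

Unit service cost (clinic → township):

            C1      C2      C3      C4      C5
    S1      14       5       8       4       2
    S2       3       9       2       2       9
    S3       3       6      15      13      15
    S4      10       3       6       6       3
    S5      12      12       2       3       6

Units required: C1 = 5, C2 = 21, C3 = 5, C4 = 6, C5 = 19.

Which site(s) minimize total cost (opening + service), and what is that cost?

Open S2 and S4; minimum total cost 223.

For any fixed open set, each township goes to its cheapest open site; total = fixed + service.
{S2, S4}: C1→S2 3·5=15, C2→S4 3·21=63, C3→S2 2·5=10, C4→S2 2·6=12, C5→S4 3·19=57. Service 157; fixed 66; total 223.
{S1, S2, S4}: C1→S2 3·5=15, C2→S4 3·21=63, C3→S2 2·5=10, C4→S2 2·6=12, C5→S1 2·19=38. Service 138; fixed 94; total 232.
{S2, S3, S4}: service 157 + fixed 80 = 237
{S1, S2, S3, S4, S5}: service 138 + fixed 137 = 275
No other subset beats 223.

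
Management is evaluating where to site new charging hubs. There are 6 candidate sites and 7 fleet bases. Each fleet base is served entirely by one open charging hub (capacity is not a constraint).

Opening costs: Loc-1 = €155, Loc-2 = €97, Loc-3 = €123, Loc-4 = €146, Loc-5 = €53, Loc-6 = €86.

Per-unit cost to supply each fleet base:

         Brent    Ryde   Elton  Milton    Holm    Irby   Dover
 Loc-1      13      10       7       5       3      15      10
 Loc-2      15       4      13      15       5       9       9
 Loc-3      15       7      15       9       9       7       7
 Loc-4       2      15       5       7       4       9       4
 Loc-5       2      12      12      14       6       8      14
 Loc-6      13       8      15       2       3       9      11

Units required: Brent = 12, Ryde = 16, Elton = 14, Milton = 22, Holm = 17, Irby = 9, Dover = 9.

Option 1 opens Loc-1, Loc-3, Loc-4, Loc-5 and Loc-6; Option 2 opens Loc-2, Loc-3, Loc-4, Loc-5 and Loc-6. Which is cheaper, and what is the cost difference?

Option 1: {Loc-1, Loc-3, Loc-4, Loc-5, Loc-6}: Brent→Loc-4 2·12=24, Ryde→Loc-3 7·16=112, Elton→Loc-4 5·14=70, Milton→Loc-6 2·22=44, Holm→Loc-1 3·17=51, Irby→Loc-3 7·9=63, Dover→Loc-4 4·9=36. Service 400; fixed 563; total 963.
Option 2: {Loc-2, Loc-3, Loc-4, Loc-5, Loc-6}: Brent→Loc-4 2·12=24, Ryde→Loc-2 4·16=64, Elton→Loc-4 5·14=70, Milton→Loc-6 2·22=44, Holm→Loc-6 3·17=51, Irby→Loc-3 7·9=63, Dover→Loc-4 4·9=36. Service 352; fixed 505; total 857.
Difference: |963 − 857| = 106.

Option 2 is cheaper by 106.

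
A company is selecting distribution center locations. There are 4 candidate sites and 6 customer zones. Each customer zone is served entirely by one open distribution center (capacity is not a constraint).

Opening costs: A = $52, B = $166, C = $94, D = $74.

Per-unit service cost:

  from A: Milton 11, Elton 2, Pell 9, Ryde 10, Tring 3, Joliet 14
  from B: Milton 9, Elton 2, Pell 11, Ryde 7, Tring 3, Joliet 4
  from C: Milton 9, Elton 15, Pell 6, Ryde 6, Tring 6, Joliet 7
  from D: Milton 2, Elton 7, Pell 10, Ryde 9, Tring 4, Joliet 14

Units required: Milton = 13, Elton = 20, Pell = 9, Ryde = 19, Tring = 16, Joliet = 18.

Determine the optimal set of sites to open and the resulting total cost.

For any fixed open set, each customer zone goes to its cheapest open site; total = fixed + service.
{A, C, D}: Milton→D 2·13=26, Elton→A 2·20=40, Pell→C 6·9=54, Ryde→C 6·19=114, Tring→A 3·16=48, Joliet→C 7·18=126. Service 408; fixed 220; total 628.
{A, C}: service 499 + fixed 146 = 645
{B, D}: Milton→D 2·13=26, Elton→B 2·20=40, Pell→D 10·9=90, Ryde→B 7·19=133, Tring→B 3·16=48, Joliet→B 4·18=72. Service 409; fixed 240; total 649.
{A, B, C, D}: service 354 + fixed 386 = 740
No other subset beats 628.

Open A, C and D; minimum total cost 628.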